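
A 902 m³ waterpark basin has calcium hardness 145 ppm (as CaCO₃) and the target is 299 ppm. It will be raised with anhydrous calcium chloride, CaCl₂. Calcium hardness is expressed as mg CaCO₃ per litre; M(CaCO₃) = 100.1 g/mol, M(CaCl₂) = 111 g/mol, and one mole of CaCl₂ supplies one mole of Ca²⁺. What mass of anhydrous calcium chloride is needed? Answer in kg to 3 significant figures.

154 kg

Volume: 902 m³ = 902,000 L.
Hardness to add: (299 − 145) = 154 mg/L as CaCO₃ × 902,000 L = 138,900 g as CaCO₃.
Moles of Ca²⁺ (1 mol Ca²⁺ ≡ 1 mol CaCO₃): 138,900 / 100.1 g/mol = 1388 mol.
Mass of CaCl₂: 1388 × 111 = 154,000 g.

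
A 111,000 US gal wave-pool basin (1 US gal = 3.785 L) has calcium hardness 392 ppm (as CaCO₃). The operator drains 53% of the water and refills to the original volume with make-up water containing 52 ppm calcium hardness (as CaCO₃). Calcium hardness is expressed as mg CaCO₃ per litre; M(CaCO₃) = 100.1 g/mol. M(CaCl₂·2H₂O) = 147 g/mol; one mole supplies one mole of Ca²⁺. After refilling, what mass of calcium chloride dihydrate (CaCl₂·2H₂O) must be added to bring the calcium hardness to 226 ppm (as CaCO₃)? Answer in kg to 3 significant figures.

8.76 kg

Volume: 111,000 US gal × 3.785 L/gal = 420,135 L.
After draining 53% and refilling: 392 × 0.47 + 52 × 0.53 = 211.8 ppm.
Deficit to target: 226 − 211.8 = 14.2 mg/L.
As CaCO₃: 14.2 mg/L × 420,135 L = 5966 g; ÷ 100.1 = 59.6 mol Ca²⁺.
Mass: 59.6 × 147 = 8761 g.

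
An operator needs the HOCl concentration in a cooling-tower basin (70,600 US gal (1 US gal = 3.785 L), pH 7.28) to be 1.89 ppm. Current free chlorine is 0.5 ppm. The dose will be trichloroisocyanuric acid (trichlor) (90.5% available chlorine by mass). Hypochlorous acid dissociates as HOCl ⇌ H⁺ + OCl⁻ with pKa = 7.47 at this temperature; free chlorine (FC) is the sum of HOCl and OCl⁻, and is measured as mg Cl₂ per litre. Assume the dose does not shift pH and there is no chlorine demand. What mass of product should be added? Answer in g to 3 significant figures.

771 g

Volume: 70,600 US gal × 3.785 L/gal = 267,221 L.
[OCl⁻]/[HOCl] = 10^(pH − pKa) = 10^(7.28 − 7.47) = 0.6457; fraction as HOCl = 1/(1 + 0.6457) = 0.6077.
Free chlorine required for 1.89 ppm HOCl: 1.89 / 0.6077 = 3.11 ppm.
FC to add: 3.11 − 0.5 = 2.61 mg/L as Cl₂.
Cl₂ equivalent: 2.61 mg/L × 267,221 L = 697.5 g.
Product at 90.5% available Cl: 697.5 / 0.905 = 770.7 g.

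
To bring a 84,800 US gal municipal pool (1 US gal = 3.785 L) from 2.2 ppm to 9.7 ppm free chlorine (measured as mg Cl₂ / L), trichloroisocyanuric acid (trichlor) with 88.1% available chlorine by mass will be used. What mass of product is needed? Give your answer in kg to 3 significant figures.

Volume: 84,800 US gal × 3.785 L/gal = 320,968 L.
Chlorine deficit: 9.7 − 2.2 = 7.5 ppm = 7.5 mg/L as Cl₂.
Cl₂ equivalent needed: 7.5 mg/L × 320,968 L = 2,407,000 mg = 2407 g.
Product at 88.1% available chlorine: 2407 / 0.881 = 2732 g.

2.73 kg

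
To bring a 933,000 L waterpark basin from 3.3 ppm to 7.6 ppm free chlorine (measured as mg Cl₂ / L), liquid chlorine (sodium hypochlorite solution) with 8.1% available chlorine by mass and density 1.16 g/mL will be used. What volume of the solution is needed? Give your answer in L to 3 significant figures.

42.7 L

Chlorine deficit: 7.6 − 3.3 = 4.3 ppm = 4.3 mg/L as Cl₂.
Cl₂ equivalent needed: 4.3 mg/L × 933,000 L = 4,012,000 mg = 4012 g.
Product at 8.1% available chlorine: 4012 / 0.081 = 49,530 g.
Volume at density 1.16 g/mL: 49,530 g ÷ 1.16 g/mL = 42,700 mL.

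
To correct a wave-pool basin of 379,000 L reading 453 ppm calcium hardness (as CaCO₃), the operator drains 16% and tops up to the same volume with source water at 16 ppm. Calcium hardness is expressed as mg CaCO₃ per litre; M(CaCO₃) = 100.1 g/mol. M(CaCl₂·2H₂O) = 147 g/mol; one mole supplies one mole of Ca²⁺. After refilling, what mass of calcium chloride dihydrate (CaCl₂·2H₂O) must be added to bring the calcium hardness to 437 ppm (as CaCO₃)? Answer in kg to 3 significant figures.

30.0 kg

After draining 16% and refilling: 453 × 0.84 + 16 × 0.16 = 383.08 ppm.
Deficit to target: 437 − 383.08 = 53.92 mg/L.
As CaCO₃: 53.92 mg/L × 379,000 L = 20,440 g; ÷ 100.1 = 204.2 mol Ca²⁺.
Mass: 204.2 × 147 = 30,010 g.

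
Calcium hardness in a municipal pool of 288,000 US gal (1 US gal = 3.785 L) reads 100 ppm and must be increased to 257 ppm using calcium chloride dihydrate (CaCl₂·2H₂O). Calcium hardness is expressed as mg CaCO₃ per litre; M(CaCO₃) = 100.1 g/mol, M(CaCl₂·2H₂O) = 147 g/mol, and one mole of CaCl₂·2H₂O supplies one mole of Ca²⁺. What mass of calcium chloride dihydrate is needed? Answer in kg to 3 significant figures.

Volume: 288,000 US gal × 3.785 L/gal = 1,090,080 L.
Hardness to add: (257 − 100) = 157 mg/L as CaCO₃ × 1,090,080 L = 171,100 g as CaCO₃.
Moles of Ca²⁺ (1 mol Ca²⁺ ≡ 1 mol CaCO₃): 171,100 / 100.1 g/mol = 1710 mol.
Mass of CaCl₂·2H₂O: 1710 × 147 = 251,300 g.

251 kg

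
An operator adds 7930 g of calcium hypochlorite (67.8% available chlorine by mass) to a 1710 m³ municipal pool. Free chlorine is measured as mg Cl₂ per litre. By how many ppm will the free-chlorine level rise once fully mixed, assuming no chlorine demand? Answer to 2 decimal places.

Volume: 1710 m³ = 1,710,000 L.
Available chlorine delivered: 7930 g × 0.678 = 5377 g as Cl₂.
Concentration rise: 5377 g / 1,710,000 L = 3.144 mg/L = 3.14 ppm.

3.14 ppm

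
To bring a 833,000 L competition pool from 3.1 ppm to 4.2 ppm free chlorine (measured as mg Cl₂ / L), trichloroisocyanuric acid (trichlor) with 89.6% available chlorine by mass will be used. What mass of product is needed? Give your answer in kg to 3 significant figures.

Chlorine deficit: 4.2 − 3.1 = 1.1 ppm = 1.1 mg/L as Cl₂.
Cl₂ equivalent needed: 1.1 mg/L × 833,000 L = 916,300 mg = 916.3 g.
Product at 89.6% available chlorine: 916.3 / 0.896 = 1023 g.

1.02 kg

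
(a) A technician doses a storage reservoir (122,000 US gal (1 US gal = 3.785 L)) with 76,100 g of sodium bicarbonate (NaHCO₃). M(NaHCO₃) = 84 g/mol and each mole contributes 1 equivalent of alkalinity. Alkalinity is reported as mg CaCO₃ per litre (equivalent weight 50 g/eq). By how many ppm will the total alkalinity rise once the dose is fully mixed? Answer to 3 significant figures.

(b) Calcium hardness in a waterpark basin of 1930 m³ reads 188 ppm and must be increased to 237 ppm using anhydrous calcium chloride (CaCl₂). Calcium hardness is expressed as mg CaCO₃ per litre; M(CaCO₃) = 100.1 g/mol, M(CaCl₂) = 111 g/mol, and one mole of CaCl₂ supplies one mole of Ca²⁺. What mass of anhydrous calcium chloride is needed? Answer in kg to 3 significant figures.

(a) 98.1 ppm; (b) 105 kg

(a) Volume: 122,000 US gal × 3.785 L/gal = 461,770 L.
(a) Moles of NaHCO₃: 76,100 g ÷ 84 g/mol = 906 mol → 906 eq of alkalinity.
(a) As CaCO₃: 906 eq × 50 g/eq = 45,300 g.
(a) Rise: 45,300 g / 461,770 L × 1000 = 98.1 mg/L.

(b) Volume: 1930 m³ = 1,930,000 L.
(b) Hardness to add: (237 − 188) = 49 mg/L as CaCO₃ × 1,930,000 L = 94,570 g as CaCO₃.
(b) Moles of Ca²⁺ (1 mol Ca²⁺ ≡ 1 mol CaCO₃): 94,570 / 100.1 g/mol = 944.8 mol.
(b) Mass of CaCl₂: 944.8 × 111 = 104,900 g.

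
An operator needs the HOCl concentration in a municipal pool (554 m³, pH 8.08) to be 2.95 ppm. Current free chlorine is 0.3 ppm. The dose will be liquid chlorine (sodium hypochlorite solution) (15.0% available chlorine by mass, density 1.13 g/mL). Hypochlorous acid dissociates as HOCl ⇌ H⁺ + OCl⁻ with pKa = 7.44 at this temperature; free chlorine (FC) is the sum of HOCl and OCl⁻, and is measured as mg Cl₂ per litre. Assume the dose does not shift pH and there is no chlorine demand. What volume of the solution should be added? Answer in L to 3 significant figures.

Volume: 554 m³ = 554,000 L.
[OCl⁻]/[HOCl] = 10^(pH − pKa) = 10^(8.08 − 7.44) = 4.365; fraction as HOCl = 1/(1 + 4.365) = 0.1864.
Free chlorine required for 2.95 ppm HOCl: 2.95 / 0.1864 = 15.83 ppm.
FC to add: 15.83 − 0.3 = 15.53 mg/L as Cl₂.
Cl₂ equivalent: 15.53 mg/L × 554,000 L = 8602 g.
Product at 15.0% available Cl: 8602 / 0.15 = 57,350 g.
Volume: 57,350 g ÷ 1.13 g/mL = 50,750 mL.

50.7 L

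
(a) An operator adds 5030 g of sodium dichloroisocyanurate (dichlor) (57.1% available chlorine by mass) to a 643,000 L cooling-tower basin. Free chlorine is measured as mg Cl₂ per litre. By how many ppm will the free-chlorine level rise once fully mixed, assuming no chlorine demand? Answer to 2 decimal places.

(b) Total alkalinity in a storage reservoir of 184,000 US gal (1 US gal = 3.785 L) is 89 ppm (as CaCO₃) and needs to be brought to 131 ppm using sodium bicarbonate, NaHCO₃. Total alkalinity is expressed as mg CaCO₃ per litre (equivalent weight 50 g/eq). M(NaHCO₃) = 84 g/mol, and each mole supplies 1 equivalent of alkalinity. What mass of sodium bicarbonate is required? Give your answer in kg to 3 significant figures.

(a) 4.47 ppm; (b) 49.1 kg

(a) Available chlorine delivered: 5030 g × 0.571 = 2872 g as Cl₂.
(a) Concentration rise: 2872 g / 643,000 L = 4.467 mg/L = 4.47 ppm.

(b) Volume: 184,000 US gal × 3.785 L/gal = 696,440 L.
(b) Alkalinity to add: (131 − 89) = 42 mg/L as CaCO₃ × 696,440 L = 29,250 g as CaCO₃.
(b) Equivalents: 29,250 g ÷ 50 g/eq = 585 eq.
(b) NaHCO₃ supplies 1 eq per mole → 585 mol.
(b) Mass: 585 mol × 84 g/mol = 49,140 g.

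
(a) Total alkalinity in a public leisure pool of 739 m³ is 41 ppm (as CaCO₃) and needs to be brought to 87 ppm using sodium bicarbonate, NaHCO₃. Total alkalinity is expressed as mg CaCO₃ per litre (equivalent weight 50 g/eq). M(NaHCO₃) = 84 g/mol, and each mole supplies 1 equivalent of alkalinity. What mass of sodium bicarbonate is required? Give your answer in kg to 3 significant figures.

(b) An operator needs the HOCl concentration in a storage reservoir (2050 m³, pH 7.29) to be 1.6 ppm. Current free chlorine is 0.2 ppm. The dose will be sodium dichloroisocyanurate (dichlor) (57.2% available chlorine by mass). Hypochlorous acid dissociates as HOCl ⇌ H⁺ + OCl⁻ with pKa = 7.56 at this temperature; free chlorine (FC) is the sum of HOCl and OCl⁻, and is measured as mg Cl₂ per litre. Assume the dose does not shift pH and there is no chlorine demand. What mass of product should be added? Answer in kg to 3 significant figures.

(a) Volume: 739 m³ = 739,000 L.
(a) Alkalinity to add: (87 − 41) = 46 mg/L as CaCO₃ × 739,000 L = 33,990 g as CaCO₃.
(a) Equivalents: 33,990 g ÷ 50 g/eq = 679.9 eq.
(a) NaHCO₃ supplies 1 eq per mole → 679.9 mol.
(a) Mass: 679.9 mol × 84 g/mol = 57,110 g.

(b) Volume: 2050 m³ = 2,050,000 L.
(b) [OCl⁻]/[HOCl] = 10^(pH − pKa) = 10^(7.29 − 7.56) = 0.537; fraction as HOCl = 1/(1 + 0.537) = 0.6506.
(b) Free chlorine required for 1.6 ppm HOCl: 1.6 / 0.6506 = 2.459 ppm.
(b) FC to add: 2.459 − 0.2 = 2.259 mg/L as Cl₂.
(b) Cl₂ equivalent: 2.259 mg/L × 2,050,000 L = 4631 g.
(b) Product at 57.2% available Cl: 4631 / 0.572 = 8097 g.

(a) 57.1 kg; (b) 8.10 kg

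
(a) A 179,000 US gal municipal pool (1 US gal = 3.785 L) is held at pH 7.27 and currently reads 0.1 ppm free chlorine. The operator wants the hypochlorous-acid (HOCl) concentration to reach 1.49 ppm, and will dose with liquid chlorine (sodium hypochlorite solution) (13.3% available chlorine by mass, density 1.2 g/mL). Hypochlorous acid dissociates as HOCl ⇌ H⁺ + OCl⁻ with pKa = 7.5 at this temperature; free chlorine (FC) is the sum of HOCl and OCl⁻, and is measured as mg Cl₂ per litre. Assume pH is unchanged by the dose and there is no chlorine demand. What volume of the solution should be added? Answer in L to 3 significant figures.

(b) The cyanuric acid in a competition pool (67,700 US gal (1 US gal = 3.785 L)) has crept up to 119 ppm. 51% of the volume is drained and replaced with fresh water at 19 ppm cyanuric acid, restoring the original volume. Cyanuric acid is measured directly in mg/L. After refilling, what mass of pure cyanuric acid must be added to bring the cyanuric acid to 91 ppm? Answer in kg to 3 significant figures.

(a) Volume: 179,000 US gal × 3.785 L/gal = 677,515 L.
(a) [OCl⁻]/[HOCl] = 10^(pH − pKa) = 10^(7.27 − 7.5) = 0.5888; fraction as HOCl = 1/(1 + 0.5888) = 0.6294.
(a) Free chlorine required for 1.49 ppm HOCl: 1.49 / 0.6294 = 2.367 ppm.
(a) FC to add: 2.367 − 0.1 = 2.267 mg/L as Cl₂.
(a) Cl₂ equivalent: 2.267 mg/L × 677,515 L = 1536 g.
(a) Product at 13.3% available Cl: 1536 / 0.133 = 11,550 g.
(a) Volume: 11,550 g ÷ 1.2 g/mL = 9625 mL.

(b) Volume: 67,700 US gal × 3.785 L/gal = 256,244 L.
(b) After draining 51% and refilling: 119 × 0.49 + 19 × 0.51 = 68 ppm.
(b) Deficit to target: 91 − 68 = 23 mg/L.
(b) Mass: 23 mg/L × 256,244 L = 5894 g cyanuric acid.

(a) 9.63 L; (b) 5.89 kg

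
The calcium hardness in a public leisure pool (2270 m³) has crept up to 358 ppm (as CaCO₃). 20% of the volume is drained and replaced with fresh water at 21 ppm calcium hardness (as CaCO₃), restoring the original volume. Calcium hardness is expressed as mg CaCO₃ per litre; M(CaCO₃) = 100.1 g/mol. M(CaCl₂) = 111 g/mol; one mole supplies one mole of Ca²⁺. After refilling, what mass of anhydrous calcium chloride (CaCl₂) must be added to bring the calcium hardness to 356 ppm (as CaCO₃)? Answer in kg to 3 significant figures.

165 kg

Volume: 2270 m³ = 2,270,000 L.
After draining 20% and refilling: 358 × 0.80 + 21 × 0.20 = 290.6 ppm.
Deficit to target: 356 − 290.6 = 65.4 mg/L.
As CaCO₃: 65.4 mg/L × 2,270,000 L = 148,500 g; ÷ 100.1 = 1483 mol Ca²⁺.
Mass: 1483 × 111 = 164,600 g.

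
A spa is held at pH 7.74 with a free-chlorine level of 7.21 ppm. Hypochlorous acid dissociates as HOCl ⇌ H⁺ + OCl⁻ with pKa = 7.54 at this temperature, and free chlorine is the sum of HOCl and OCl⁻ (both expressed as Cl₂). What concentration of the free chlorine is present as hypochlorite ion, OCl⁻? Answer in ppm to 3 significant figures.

4.42 ppm

[OCl⁻]/[HOCl] = 10^(pH − pKa) = 10^(7.74 − 7.54) = 10^0.20 = 1.585.
Fraction as HOCl = 1 / (1 + 1.585) = 0.3869.
OCl⁻ = (1 − 0.3869) × 7.21 ppm = 4.421 ppm.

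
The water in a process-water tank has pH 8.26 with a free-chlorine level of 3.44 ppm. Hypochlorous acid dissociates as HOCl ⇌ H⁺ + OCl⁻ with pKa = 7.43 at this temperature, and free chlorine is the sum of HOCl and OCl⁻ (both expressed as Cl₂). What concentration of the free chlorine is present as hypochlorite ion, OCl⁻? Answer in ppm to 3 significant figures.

3.00 ppm

[OCl⁻]/[HOCl] = 10^(pH − pKa) = 10^(8.26 − 7.43) = 10^0.83 = 6.761.
Fraction as HOCl = 1 / (1 + 6.761) = 0.1289.
OCl⁻ = (1 − 0.1289) × 3.44 ppm = 2.997 ppm.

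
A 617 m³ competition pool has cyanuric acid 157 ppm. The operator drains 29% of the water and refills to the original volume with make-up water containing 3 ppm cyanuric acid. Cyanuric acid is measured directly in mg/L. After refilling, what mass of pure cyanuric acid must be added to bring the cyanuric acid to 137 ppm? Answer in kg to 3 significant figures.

15.2 kg

Volume: 617 m³ = 617,000 L.
After draining 29% and refilling: 157 × 0.71 + 3 × 0.29 = 112.34 ppm.
Deficit to target: 137 − 112.34 = 24.66 mg/L.
Mass: 24.66 mg/L × 617,000 L = 15,220 g cyanuric acid.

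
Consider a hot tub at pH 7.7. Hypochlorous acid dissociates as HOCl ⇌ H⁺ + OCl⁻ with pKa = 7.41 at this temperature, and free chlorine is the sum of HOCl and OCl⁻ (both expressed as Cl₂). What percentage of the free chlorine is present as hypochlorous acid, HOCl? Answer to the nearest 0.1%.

33.9%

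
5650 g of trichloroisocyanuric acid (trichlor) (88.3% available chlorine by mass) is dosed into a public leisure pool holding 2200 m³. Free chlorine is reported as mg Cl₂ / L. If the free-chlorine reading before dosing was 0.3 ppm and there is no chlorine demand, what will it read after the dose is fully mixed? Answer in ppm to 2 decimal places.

2.57 ppm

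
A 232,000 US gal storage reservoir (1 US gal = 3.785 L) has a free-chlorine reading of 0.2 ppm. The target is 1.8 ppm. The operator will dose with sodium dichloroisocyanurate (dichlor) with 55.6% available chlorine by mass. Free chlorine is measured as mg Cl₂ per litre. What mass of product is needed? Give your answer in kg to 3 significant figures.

Volume: 232,000 US gal × 3.785 L/gal = 878,120 L.
Chlorine deficit: 1.8 − 0.2 = 1.6 ppm = 1.6 mg/L as Cl₂.
Cl₂ equivalent needed: 1.6 mg/L × 878,120 L = 1,405,000 mg = 1405 g.
Product at 55.6% available chlorine: 1405 / 0.556 = 2527 g.

2.53 kg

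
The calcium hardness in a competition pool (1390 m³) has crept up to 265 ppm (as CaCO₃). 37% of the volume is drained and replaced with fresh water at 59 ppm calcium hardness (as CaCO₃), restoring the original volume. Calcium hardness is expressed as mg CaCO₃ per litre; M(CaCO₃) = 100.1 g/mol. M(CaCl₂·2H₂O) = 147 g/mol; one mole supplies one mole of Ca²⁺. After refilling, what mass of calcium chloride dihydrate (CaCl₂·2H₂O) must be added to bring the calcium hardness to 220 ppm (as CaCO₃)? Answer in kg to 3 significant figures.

Volume: 1390 m³ = 1,390,000 L.
After draining 37% and refilling: 265 × 0.63 + 59 × 0.37 = 188.78 ppm.
Deficit to target: 220 − 188.78 = 31.22 mg/L.
As CaCO₃: 31.22 mg/L × 1,390,000 L = 43,400 g; ÷ 100.1 = 433.5 mol Ca²⁺.
Mass: 433.5 × 147 = 63,730 g.

63.7 kg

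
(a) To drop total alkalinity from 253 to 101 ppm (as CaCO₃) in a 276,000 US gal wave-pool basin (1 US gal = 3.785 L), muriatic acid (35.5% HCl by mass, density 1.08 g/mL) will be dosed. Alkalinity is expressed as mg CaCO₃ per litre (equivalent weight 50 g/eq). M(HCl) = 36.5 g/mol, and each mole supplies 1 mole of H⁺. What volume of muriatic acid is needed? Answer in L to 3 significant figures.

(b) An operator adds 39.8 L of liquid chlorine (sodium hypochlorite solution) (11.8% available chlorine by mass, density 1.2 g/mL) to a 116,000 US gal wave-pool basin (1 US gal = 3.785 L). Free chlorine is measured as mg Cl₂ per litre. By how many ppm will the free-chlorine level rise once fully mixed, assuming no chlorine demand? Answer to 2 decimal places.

(a) Volume: 276,000 US gal × 3.785 L/gal = 1,044,660 L.
(a) Alkalinity to neutralize: (253 − 101) = 152 mg/L as CaCO₃ × 1,044,660 L = 158,800 g as CaCO₃.
(a) Equivalents of H⁺ required: 158,800 ÷ 50 g/eq = 3176 eq = 3176 mol HCl.
(a) Mass of HCl: 3176 × 36.5 = 115,900 g.
(a) Mass of 35.5% solution: 115,900 / 0.355 = 326,500 g.
(a) Volume: 326,500 g ÷ 1.08 g/mL = 302,300 mL.

(b) Volume: 116,000 US gal × 3.785 L/gal = 439,060 L.
(b) Mass of solution: 39.8 L × 1000 mL/L × 1.2 g/mL = 47,760 g.
(b) Available chlorine delivered: 47,760 g × 0.118 = 5636 g as Cl₂.
(b) Concentration rise: 5636 g / 439,060 L = 12.84 mg/L = 12.84 ppm.

(a) 302 L; (b) 12.84 ppm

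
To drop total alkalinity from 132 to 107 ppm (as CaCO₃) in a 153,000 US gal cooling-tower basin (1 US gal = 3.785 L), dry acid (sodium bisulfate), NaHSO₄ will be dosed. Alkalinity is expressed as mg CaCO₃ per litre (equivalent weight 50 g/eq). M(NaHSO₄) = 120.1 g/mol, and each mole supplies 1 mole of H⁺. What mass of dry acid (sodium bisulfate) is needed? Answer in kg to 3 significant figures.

34.8 kg

Volume: 153,000 US gal × 3.785 L/gal = 579,105 L.
Alkalinity to neutralize: (132 − 107) = 25 mg/L as CaCO₃ × 579,105 L = 14,480 g as CaCO₃.
Equivalents of H⁺ required: 14,480 ÷ 50 g/eq = 289.6 eq = 289.6 mol NaHSO₄.
Mass of NaHSO₄: 289.6 × 120.1 = 34,780 g.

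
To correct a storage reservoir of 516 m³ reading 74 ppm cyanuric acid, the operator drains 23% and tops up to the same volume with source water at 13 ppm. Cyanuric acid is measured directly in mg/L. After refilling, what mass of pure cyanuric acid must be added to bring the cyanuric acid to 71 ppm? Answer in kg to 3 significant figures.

5.69 kg

Volume: 516 m³ = 516,000 L.
After draining 23% and refilling: 74 × 0.77 + 13 × 0.23 = 59.97 ppm.
Deficit to target: 71 − 59.97 = 11.03 mg/L.
Mass: 11.03 mg/L × 516,000 L = 5691 g cyanuric acid.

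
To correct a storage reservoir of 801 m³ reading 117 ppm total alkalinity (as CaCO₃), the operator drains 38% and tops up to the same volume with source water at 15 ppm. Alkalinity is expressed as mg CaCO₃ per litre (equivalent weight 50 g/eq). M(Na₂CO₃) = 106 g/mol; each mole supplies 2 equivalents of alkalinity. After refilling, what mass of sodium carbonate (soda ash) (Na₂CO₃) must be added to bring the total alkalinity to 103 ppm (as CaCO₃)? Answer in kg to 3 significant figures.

21.0 kg

Volume: 801 m³ = 801,000 L.
After draining 38% and refilling: 117 × 0.62 + 15 × 0.38 = 78.24 ppm.
Deficit to target: 103 − 78.24 = 24.76 mg/L.
As CaCO₃: 24.76 mg/L × 801,000 L = 19,830 g; ÷ 50 g/eq ÷ 2 = 198.3 mol Na₂CO₃.
Mass: 198.3 × 106 = 21,020 g.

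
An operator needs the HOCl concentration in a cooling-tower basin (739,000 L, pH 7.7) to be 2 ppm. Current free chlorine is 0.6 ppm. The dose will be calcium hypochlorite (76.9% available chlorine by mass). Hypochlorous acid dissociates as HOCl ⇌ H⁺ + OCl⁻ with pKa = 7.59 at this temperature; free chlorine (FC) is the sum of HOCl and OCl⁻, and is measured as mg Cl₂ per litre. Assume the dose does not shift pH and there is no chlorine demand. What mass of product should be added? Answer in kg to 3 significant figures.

[OCl⁻]/[HOCl] = 10^(pH − pKa) = 10^(7.7 − 7.59) = 1.288; fraction as HOCl = 1/(1 + 1.288) = 0.437.
Free chlorine required for 2 ppm HOCl: 2 / 0.437 = 4.576 ppm.
FC to add: 4.576 − 0.6 = 3.976 mg/L as Cl₂.
Cl₂ equivalent: 3.976 mg/L × 739,000 L = 2939 g.
Product at 76.9% available Cl: 2939 / 0.769 = 3821 g.

3.82 kg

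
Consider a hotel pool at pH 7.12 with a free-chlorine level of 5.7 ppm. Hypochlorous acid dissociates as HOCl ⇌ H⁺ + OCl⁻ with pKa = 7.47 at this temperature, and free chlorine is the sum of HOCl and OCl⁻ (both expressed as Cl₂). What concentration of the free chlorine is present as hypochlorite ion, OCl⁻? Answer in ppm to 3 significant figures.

1.76 ppm

[OCl⁻]/[HOCl] = 10^(pH − pKa) = 10^(7.12 − 7.47) = 10^-0.35 = 0.4467.
Fraction as HOCl = 1 / (1 + 0.4467) = 0.6912.
OCl⁻ = (1 − 0.6912) × 5.7 ppm = 1.76 ppm.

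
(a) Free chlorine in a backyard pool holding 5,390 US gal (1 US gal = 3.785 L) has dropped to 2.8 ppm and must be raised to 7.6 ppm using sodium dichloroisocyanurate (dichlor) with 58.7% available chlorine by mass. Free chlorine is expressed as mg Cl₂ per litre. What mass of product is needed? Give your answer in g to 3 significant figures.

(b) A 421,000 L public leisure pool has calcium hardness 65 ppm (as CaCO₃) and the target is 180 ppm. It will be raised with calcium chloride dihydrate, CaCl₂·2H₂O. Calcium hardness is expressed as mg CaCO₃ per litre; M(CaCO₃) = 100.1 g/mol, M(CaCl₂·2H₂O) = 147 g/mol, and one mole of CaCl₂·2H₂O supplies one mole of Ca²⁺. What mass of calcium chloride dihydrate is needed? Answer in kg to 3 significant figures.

(a) Volume: 5,390 US gal × 3.785 L/gal = 20,401 L.
(a) Chlorine deficit: 7.6 − 2.8 = 4.8 ppm = 4.8 mg/L as Cl₂.
(a) Cl₂ equivalent needed: 4.8 mg/L × 20,401 L = 97,930 mg = 97.93 g.
(a) Product at 58.7% available chlorine: 97.93 / 0.587 = 166.8 g.

(b) Hardness to add: (180 − 65) = 115 mg/L as CaCO₃ × 421,000 L = 48,420 g as CaCO₃.
(b) Moles of Ca²⁺ (1 mol Ca²⁺ ≡ 1 mol CaCO₃): 48,420 / 100.1 g/mol = 483.7 mol.
(b) Mass of CaCl₂·2H₂O: 483.7 × 147 = 71,100 g.

(a) 167 g; (b) 71.1 kg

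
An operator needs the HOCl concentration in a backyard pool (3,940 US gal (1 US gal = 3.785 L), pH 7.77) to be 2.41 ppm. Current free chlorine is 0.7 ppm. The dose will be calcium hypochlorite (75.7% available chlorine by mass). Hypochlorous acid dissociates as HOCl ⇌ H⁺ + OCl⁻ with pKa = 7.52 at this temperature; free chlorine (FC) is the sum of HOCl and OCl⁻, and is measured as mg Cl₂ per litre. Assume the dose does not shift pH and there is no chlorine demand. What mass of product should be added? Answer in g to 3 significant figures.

118 g

Volume: 3,940 US gal × 3.785 L/gal = 14,913 L.
[OCl⁻]/[HOCl] = 10^(pH − pKa) = 10^(7.77 − 7.52) = 1.778; fraction as HOCl = 1/(1 + 1.778) = 0.3599.
Free chlorine required for 2.41 ppm HOCl: 2.41 / 0.3599 = 6.696 ppm.
FC to add: 6.696 − 0.7 = 5.996 mg/L as Cl₂.
Cl₂ equivalent: 5.996 mg/L × 14,913 L = 89.41 g.
Product at 75.7% available Cl: 89.41 / 0.757 = 118.1 g.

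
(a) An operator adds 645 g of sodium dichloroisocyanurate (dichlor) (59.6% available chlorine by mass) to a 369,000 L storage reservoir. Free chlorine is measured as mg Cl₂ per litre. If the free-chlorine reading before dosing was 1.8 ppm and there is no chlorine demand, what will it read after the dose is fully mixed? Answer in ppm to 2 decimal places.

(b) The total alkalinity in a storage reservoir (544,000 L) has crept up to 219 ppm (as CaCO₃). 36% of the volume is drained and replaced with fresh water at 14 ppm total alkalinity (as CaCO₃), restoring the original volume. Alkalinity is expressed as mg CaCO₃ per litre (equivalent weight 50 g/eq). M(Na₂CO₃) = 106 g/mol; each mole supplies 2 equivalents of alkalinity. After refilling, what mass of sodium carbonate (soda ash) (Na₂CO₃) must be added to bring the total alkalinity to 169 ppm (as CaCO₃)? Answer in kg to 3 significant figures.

(a) 2.84 ppm; (b) 13.7 kg

(a) Available chlorine delivered: 645 g × 0.596 = 384.4 g as Cl₂.
(a) Concentration rise: 384.4 g / 369,000 L = 1.042 mg/L = 1.04 ppm.
(a) Final FC: 1.8 + 1.04 = 2.84 ppm.

(b) After draining 36% and refilling: 219 × 0.64 + 14 × 0.36 = 145.2 ppm.
(b) Deficit to target: 169 − 145.2 = 23.8 mg/L.
(b) As CaCO₃: 23.8 mg/L × 544,000 L = 12,950 g; ÷ 50 g/eq ÷ 2 = 129.5 mol Na₂CO₃.
(b) Mass: 129.5 × 106 = 13,720 g.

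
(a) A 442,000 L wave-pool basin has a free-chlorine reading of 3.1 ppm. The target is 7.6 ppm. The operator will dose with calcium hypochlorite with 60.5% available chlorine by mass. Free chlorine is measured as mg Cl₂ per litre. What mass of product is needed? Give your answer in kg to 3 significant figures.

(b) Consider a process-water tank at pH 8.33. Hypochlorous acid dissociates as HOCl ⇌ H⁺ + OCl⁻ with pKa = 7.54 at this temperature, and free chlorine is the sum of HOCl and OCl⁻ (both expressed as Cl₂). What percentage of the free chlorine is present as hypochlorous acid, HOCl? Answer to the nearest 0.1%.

(a) 3.29 kg; (b) 14.0%

(a) Chlorine deficit: 7.6 − 3.1 = 4.5 ppm = 4.5 mg/L as Cl₂.
(a) Cl₂ equivalent needed: 4.5 mg/L × 442,000 L = 1,989,000 mg = 1989 g.
(a) Product at 60.5% available chlorine: 1989 / 0.605 = 3288 g.

(b) [OCl⁻]/[HOCl] = 10^(pH − pKa) = 10^(8.33 − 7.54) = 10^0.79 = 6.166.
(b) Fraction as HOCl = 1 / (1 + 6.166) = 0.1395.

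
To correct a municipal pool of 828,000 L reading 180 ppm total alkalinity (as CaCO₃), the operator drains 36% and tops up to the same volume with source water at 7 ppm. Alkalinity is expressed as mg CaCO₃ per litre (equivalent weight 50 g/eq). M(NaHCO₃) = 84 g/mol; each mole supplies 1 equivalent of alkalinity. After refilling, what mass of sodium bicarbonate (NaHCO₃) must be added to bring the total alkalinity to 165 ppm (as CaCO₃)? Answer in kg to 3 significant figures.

65.8 kg

After draining 36% and refilling: 180 × 0.64 + 7 × 0.36 = 117.72 ppm.
Deficit to target: 165 − 117.72 = 47.28 mg/L.
As CaCO₃: 47.28 mg/L × 828,000 L = 39,150 g; ÷ 50 g/eq ÷ 1 = 783 mol NaHCO₃.
Mass: 783 × 84 = 65,770 g.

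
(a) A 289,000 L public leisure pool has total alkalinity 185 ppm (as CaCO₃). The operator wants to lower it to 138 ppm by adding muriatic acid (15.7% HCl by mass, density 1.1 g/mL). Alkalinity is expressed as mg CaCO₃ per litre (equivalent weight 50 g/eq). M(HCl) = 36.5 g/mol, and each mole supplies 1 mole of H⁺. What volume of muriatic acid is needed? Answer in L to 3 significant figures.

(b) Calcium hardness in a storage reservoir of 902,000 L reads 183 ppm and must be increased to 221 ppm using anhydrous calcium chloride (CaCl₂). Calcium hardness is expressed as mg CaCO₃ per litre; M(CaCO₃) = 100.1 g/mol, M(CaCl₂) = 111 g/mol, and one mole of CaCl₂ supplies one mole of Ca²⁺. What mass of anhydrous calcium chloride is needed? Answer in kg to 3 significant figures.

(a) Alkalinity to neutralize: (185 − 138) = 47 mg/L as CaCO₃ × 289,000 L = 13,580 g as CaCO₃.
(a) Equivalents of H⁺ required: 13,580 ÷ 50 g/eq = 271.7 eq = 271.7 mol HCl.
(a) Mass of HCl: 271.7 × 36.5 = 9916 g.
(a) Mass of 15.7% solution: 9916 / 0.157 = 63,160 g.
(a) Volume: 63,160 g ÷ 1.1 g/mL = 57,420 mL.

(b) Hardness to add: (221 − 183) = 38 mg/L as CaCO₃ × 902,000 L = 34,280 g as CaCO₃.
(b) Moles of Ca²⁺ (1 mol Ca²⁺ ≡ 1 mol CaCO₃): 34,280 / 100.1 g/mol = 342.4 mol.
(b) Mass of CaCl₂: 342.4 × 111 = 38,010 g.

(a) 57.4 L; (b) 38.0 kg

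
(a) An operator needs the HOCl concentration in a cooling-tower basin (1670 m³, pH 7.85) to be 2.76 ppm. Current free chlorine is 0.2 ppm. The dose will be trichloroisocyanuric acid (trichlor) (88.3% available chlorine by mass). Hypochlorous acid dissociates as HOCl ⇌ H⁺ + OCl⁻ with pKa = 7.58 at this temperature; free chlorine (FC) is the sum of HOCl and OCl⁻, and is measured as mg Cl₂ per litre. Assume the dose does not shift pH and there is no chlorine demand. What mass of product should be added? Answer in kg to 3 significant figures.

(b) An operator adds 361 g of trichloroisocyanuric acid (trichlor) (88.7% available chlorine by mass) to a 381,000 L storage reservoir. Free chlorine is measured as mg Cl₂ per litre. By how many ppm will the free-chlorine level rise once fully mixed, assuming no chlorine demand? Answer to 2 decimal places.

(a) 14.6 kg; (b) 0.84 ppm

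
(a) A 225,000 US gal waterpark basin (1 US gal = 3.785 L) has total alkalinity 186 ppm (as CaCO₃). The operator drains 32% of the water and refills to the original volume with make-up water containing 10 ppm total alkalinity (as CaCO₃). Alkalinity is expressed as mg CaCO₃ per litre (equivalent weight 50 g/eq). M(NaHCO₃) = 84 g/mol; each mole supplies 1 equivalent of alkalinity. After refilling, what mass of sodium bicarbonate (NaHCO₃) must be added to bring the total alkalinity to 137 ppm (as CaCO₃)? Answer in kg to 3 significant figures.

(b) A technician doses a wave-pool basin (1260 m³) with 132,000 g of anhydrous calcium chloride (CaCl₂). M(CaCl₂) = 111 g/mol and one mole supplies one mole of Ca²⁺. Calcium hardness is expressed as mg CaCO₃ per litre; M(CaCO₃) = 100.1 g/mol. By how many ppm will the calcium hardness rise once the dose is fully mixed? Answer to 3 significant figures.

(a) 10.5 kg; (b) 94.5 ppm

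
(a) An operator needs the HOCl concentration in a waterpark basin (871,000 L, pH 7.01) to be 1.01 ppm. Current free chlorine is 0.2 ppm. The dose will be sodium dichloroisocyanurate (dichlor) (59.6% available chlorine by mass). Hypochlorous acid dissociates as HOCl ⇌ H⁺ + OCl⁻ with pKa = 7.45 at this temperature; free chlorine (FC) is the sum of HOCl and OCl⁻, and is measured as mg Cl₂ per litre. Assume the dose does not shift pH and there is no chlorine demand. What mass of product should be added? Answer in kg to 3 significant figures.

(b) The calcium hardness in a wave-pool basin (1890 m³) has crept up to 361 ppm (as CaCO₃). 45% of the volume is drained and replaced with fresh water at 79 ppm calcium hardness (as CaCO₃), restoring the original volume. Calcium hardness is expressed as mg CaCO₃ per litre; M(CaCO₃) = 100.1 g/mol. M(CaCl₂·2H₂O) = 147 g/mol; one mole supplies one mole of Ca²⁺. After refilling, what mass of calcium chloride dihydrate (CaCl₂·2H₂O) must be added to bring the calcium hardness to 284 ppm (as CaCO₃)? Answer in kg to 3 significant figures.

(a) [OCl⁻]/[HOCl] = 10^(pH − pKa) = 10^(7.01 − 7.45) = 0.3631; fraction as HOCl = 1/(1 + 0.3631) = 0.7336.
(a) Free chlorine required for 1.01 ppm HOCl: 1.01 / 0.7336 = 1.377 ppm.
(a) FC to add: 1.377 − 0.2 = 1.177 mg/L as Cl₂.
(a) Cl₂ equivalent: 1.177 mg/L × 871,000 L = 1025 g.
(a) Product at 59.6% available Cl: 1025 / 0.596 = 1720 g.

(b) Volume: 1890 m³ = 1,890,000 L.
(b) After draining 45% and refilling: 361 × 0.55 + 79 × 0.45 = 234.1 ppm.
(b) Deficit to target: 284 − 234.1 = 49.9 mg/L.
(b) As CaCO₃: 49.9 mg/L × 1,890,000 L = 94,310 g; ÷ 100.1 = 942.2 mol Ca²⁺.
(b) Mass: 942.2 × 147 = 138,500 g.

(a) 1.72 kg; (b) 138 kg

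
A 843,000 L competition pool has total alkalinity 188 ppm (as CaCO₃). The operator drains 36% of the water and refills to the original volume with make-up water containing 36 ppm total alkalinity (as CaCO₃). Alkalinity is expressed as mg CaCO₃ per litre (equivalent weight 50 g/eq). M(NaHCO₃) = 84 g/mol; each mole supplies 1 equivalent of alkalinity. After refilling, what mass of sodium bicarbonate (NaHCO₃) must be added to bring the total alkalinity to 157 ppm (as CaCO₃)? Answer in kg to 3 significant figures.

33.6 kg

After draining 36% and refilling: 188 × 0.64 + 36 × 0.36 = 133.28 ppm.
Deficit to target: 157 − 133.28 = 23.72 mg/L.
As CaCO₃: 23.72 mg/L × 843,000 L = 20,000 g; ÷ 50 g/eq ÷ 1 = 399.9 mol NaHCO₃.
Mass: 399.9 × 84 = 33,590 g.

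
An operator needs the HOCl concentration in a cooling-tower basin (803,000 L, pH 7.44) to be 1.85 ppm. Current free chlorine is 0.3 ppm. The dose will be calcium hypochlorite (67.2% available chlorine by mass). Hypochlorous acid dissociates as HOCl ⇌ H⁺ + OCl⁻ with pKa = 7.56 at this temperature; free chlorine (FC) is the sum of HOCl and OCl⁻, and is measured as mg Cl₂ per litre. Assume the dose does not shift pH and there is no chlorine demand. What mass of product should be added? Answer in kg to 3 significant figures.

3.53 kg

[OCl⁻]/[HOCl] = 10^(pH − pKa) = 10^(7.44 − 7.56) = 0.7586; fraction as HOCl = 1/(1 + 0.7586) = 0.5686.
Free chlorine required for 1.85 ppm HOCl: 1.85 / 0.5686 = 3.253 ppm.
FC to add: 3.253 − 0.3 = 2.953 mg/L as Cl₂.
Cl₂ equivalent: 2.953 mg/L × 803,000 L = 2372 g.
Product at 67.2% available Cl: 2372 / 0.672 = 3529 g.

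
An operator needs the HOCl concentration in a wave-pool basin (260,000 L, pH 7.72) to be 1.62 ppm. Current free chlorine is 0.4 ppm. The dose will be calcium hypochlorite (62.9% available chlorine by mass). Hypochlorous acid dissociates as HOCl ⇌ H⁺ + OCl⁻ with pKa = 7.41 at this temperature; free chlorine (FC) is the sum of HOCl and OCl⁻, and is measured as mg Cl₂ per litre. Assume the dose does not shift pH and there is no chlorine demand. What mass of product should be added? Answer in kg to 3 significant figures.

1.87 kg

[OCl⁻]/[HOCl] = 10^(pH − pKa) = 10^(7.72 − 7.41) = 2.042; fraction as HOCl = 1/(1 + 2.042) = 0.3288.
Free chlorine required for 1.62 ppm HOCl: 1.62 / 0.3288 = 4.928 ppm.
FC to add: 4.928 − 0.4 = 4.528 mg/L as Cl₂.
Cl₂ equivalent: 4.528 mg/L × 260,000 L = 1177 g.
Product at 62.9% available Cl: 1177 / 0.629 = 1872 g.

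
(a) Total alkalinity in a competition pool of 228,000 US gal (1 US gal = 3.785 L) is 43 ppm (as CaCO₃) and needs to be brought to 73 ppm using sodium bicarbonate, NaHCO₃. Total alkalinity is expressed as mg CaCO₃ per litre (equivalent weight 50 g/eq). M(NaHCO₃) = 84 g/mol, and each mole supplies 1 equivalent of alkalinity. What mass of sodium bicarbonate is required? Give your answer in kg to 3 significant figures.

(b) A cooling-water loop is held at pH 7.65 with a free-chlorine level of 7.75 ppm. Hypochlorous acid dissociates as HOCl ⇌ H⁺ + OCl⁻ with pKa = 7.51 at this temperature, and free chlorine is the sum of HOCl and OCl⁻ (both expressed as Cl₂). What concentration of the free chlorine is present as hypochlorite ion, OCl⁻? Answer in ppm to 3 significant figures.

(a) Volume: 228,000 US gal × 3.785 L/gal = 862,980 L.
(a) Alkalinity to add: (73 − 43) = 30 mg/L as CaCO₃ × 862,980 L = 25,890 g as CaCO₃.
(a) Equivalents: 25,890 g ÷ 50 g/eq = 517.8 eq.
(a) NaHCO₃ supplies 1 eq per mole → 517.8 mol.
(a) Mass: 517.8 mol × 84 g/mol = 43,490 g.

(b) [OCl⁻]/[HOCl] = 10^(pH − pKa) = 10^(7.65 − 7.51) = 10^0.14 = 1.38.
(b) Fraction as HOCl = 1 / (1 + 1.38) = 0.4201.
(b) OCl⁻ = (1 − 0.4201) × 7.75 ppm = 4.494 ppm.

(a) 43.5 kg; (b) 4.49 ppm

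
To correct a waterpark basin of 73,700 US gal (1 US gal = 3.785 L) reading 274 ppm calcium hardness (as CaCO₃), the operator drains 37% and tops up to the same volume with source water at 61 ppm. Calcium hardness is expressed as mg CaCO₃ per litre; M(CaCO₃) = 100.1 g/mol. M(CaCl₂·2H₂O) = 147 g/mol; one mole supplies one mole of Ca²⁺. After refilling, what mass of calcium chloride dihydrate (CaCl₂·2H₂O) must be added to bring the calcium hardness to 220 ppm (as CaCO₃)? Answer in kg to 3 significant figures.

Volume: 73,700 US gal × 3.785 L/gal = 278,954 L.
After draining 37% and refilling: 274 × 0.63 + 61 × 0.37 = 195.19 ppm.
Deficit to target: 220 − 195.19 = 24.81 mg/L.
As CaCO₃: 24.81 mg/L × 278,954 L = 6921 g; ÷ 100.1 = 69.14 mol Ca²⁺.
Mass: 69.14 × 147 = 10,160 g.

10.2 kg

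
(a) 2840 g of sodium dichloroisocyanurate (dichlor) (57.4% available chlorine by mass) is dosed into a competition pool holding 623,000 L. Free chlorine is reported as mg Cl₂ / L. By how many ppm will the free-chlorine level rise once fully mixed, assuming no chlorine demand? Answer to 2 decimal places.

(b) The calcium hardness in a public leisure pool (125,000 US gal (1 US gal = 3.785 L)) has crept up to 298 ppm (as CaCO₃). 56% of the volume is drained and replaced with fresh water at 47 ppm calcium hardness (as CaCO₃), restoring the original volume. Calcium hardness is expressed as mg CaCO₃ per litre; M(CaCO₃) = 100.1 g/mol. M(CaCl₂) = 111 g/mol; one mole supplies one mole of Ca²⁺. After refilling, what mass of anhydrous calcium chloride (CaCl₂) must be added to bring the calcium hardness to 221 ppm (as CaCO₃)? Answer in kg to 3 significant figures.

(a) Available chlorine delivered: 2840 g × 0.574 = 1630 g as Cl₂.
(a) Concentration rise: 1630 g / 623,000 L = 2.617 mg/L = 2.62 ppm.

(b) Volume: 125,000 US gal × 3.785 L/gal = 473,125 L.
(b) After draining 56% and refilling: 298 × 0.44 + 47 × 0.56 = 157.44 ppm.
(b) Deficit to target: 221 − 157.44 = 63.56 mg/L.
(b) As CaCO₃: 63.56 mg/L × 473,125 L = 30,070 g; ÷ 100.1 = 300.4 mol Ca²⁺.
(b) Mass: 300.4 × 111 = 33,350 g.

(a) 2.62 ppm; (b) 33.3 kg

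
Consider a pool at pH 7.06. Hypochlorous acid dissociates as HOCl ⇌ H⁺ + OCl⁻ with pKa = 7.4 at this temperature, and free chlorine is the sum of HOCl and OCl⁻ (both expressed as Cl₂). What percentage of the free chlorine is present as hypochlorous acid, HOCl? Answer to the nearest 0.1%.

68.6%

[OCl⁻]/[HOCl] = 10^(pH − pKa) = 10^(7.06 − 7.4) = 10^-0.34 = 0.4571.
Fraction as HOCl = 1 / (1 + 0.4571) = 0.6863.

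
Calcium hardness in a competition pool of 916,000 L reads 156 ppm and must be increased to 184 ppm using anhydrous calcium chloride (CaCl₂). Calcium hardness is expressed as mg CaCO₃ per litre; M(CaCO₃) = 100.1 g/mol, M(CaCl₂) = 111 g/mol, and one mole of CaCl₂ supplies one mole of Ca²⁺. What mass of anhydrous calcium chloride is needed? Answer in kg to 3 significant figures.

Hardness to add: (184 − 156) = 28 mg/L as CaCO₃ × 916,000 L = 25,650 g as CaCO₃.
Moles of Ca²⁺ (1 mol Ca²⁺ ≡ 1 mol CaCO₃): 25,650 / 100.1 g/mol = 256.2 mol.
Mass of CaCl₂: 256.2 × 111 = 28,440 g.

28.4 kg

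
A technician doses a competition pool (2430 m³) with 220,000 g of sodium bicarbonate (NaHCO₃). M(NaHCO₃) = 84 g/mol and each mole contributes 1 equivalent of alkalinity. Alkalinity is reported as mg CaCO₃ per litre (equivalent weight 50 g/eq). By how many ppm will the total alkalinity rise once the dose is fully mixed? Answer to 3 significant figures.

53.9 ppm

Volume: 2430 m³ = 2,430,000 L.
Moles of NaHCO₃: 220,000 g ÷ 84 g/mol = 2619 mol → 2619 eq of alkalinity.
As CaCO₃: 2619 eq × 50 g/eq = 131,000 g.
Rise: 131,000 g / 2,430,000 L × 1000 = 53.89 mg/L.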